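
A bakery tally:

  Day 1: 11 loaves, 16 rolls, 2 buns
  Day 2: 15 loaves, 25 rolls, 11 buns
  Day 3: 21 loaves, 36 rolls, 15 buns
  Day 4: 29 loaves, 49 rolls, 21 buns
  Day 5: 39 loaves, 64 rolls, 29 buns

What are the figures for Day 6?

Loaves: differences are 4, 6, 8, … (increasing by 2 each time), so 11, 15, 21, 29, 39 → 51.
Rolls — perfect squares: 4², 5², 6², …: 16, 25, 36, 49, 64 → 81.
Buns — always the previous value of the loaves: 2, 11, 15, 21, 29 → 39.
So the next line is 51 loaves, 81 rolls, 39 buns.

51 loaves, 81 rolls, 39 buns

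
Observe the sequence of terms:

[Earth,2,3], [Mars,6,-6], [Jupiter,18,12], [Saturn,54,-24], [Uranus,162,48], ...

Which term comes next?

[Neptune,486,-96]

For the planet, runs through the planets Mercury→Neptune: Earth, Mars, Jupiter, Saturn, Uranus → Neptune.
Second part: 2, 6, 18, 54, 162 → 486 (×3 each step).
Third part goes 3, -6, 12, -24, 48 → -96 (×(-2) each step).
Putting it together: [Neptune,486,-96].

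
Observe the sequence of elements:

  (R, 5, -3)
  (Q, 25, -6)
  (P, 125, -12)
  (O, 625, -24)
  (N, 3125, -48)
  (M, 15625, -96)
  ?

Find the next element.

(L, 78125, -192)

Letter — letters move back 1 place in the alphabet: R, Q, P, O, N, M → L.
Second part: ×5 each step; 5, 25, 125, 625, 3125, 15625 → 78125.
Third part: ×2 each step, so -3, -6, -12, -24, -48, -96 → -192.
Putting it together: (L, 78125, -192).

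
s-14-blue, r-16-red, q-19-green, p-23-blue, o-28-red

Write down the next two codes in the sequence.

n-34-green, m-41-blue

Letter — letters move back 1 place in the alphabet: s, r, q, p, o → n → m.
For the second component, differences are 2, 3, 4, … (increasing by 1 each time): 14, 16, 19, 23, 28 → 34 → 41.
Colour: repeats blue → red → green; blue, red, green, blue, red → green → blue.
So the next two codes are n-34-green and m-41-blue.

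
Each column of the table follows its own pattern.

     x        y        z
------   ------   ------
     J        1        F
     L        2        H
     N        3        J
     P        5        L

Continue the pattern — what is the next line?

For the column x, letters move forward 2 places in the alphabet: J, L, N, P → R.
Column y — each term is the sum of the two before it: 1, 2, 3, 5 → 8.
Column z: letters move forward 2 places in the alphabet, so F, H, J, L → N.
So the next line is R  8  N.

R  8  N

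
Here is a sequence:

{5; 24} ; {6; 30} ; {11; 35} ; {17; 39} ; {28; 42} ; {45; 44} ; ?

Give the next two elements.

{73; 45}, {118; 45}

For the first part, each term is the sum of the two before it: 5, 6, 11, 17, 28, 45 → 73 → 118.
Second part: differences are 6, 5, 4, … (decreasing by 1 each time), so 24, 30, 35, 39, 42, 44 → 45 → 45.
Putting the parts together: {73; 45} and then {118; 45}.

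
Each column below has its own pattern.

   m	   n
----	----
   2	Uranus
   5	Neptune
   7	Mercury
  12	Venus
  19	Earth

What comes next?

31  Mars

Column m goes 2, 5, 7, 12, 19 → 31 (each term is the sum of the two before it).
Column n: runs through the planets Mercury→Neptune; Uranus, Neptune, Mercury, Venus, Earth → Mars.
Putting it together: 31  Mars.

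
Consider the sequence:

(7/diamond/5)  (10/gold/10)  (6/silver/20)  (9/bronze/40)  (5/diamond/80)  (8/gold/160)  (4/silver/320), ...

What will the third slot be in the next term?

640

Third slot: ×2 each step; 5, 10, 20, 40, 80, 160, 320 → 640.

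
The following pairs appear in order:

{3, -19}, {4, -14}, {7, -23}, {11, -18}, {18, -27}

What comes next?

For the first entry, each term is the sum of the two before it: 3, 4, 7, 11, 18 → 29.
Second entry — alternating steps +5, −9, +5, −9, …: -19, -14, -23, -18, -27 → -22.
Putting it together: {29, -22}.

{29, -22}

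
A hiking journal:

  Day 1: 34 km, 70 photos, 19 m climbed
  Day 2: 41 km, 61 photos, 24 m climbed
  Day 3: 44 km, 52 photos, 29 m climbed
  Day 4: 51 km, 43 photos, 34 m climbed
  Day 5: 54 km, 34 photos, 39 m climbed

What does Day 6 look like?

Km: alternating steps +7, +3, +7, +3, …; 34, 41, 44, 51, 54 → 61.
Photos: 70, 61, 52, 43, 34 → 25 (−9 each step).
M climbed goes 19, 24, 29, 34, 39 → 44 (+5 each step).
So the next row is 61 km, 25 photos, 44 m climbed.

61 km, 25 photos, 44 m climbed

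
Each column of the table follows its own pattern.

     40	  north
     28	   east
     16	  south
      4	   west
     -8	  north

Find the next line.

First component: 40, 28, 16, 4, -8 → -20 (−12 each step).
Direction: north, east, south, west, north → east (repeats north → east → south → west).
Combining the parts gives -20  east.

-20  east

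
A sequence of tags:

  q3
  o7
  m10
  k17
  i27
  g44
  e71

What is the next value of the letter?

Letter goes q, o, m, k, i, g, e → c (letters move back 2 places in the alphabet).
Second component: each term is the sum of the two before it; 3, 7, 10, 17, 27, 44, 71 → 115.

c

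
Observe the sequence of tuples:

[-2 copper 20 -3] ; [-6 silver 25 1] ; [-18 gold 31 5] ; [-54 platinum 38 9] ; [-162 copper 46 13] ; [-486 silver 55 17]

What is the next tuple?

[-1458 gold 65 21]

First entry: ×3 each step; -2, -6, -18, -54, -162, -486 → -1458.
Metal: repeats copper → silver → gold → platinum; copper, silver, gold, platinum, copper, silver → gold.
Third entry goes 20, 25, 31, 38, 46, 55 → 65 (differences are 5, 6, 7, … (increasing by 1 each time)).
Fourth entry: +4 each step, so -3, 1, 5, 9, 13, 17 → 21.
So the next tuple is [-1458 gold 65 21].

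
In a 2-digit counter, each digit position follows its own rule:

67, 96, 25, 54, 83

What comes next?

First digit: 6, 9, 2, 5, 8 → 1 (+3 each step, mod 10).
Second digit: 7, 6, 5, 4, 3 → 2 (−1 each step, mod 10).
So the next label is 12.

12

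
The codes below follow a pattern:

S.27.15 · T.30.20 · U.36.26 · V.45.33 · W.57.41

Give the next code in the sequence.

X.72.50

Letter: S, T, U, V, W → X (letters move forward 1 place in the alphabet).
Second component — differences are 3, 6, 9, … (increasing by 3 each time): 27, 30, 36, 45, 57 → 72.
Third component: 15, 20, 26, 33, 41 → 50 (differences are 5, 6, 7, … (increasing by 1 each time)).
Combining the parts gives X.72.50.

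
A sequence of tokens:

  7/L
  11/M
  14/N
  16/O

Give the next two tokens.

For the first component, differences are 4, 3, 2, … (decreasing by 1 each time): 7, 11, 14, 16 → 17 → 17.
Letter: L, M, N, O → P → Q (letters move forward 1 place in the alphabet).
Putting the parts together: 17/P and then 17/Q.

17/P, 17/Q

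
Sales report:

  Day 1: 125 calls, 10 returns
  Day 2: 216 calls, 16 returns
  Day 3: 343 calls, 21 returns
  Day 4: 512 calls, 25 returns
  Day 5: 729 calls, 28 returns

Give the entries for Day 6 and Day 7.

1000 calls, 30 returns; 1331 calls, 31 returns

Calls: 125, 216, 343, 512, 729 → 1000 → 1331 (perfect cubes: 5³, 6³, 7³, …).
Returns: differences are 6, 5, 4, … (decreasing by 1 each time), so 10, 16, 21, 25, 28 → 30 → 31.
Putting the parts together: 1000 calls, 30 returns and then 1331 calls, 31 returns.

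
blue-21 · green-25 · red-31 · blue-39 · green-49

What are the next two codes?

For the colour, repeats blue → green → red: blue, green, red, blue, green → red → blue.
Second component: 21, 25, 31, 39, 49 → 61 → 75 (differences are 4, 6, 8, … (increasing by 2 each time)).
Putting the parts together: red-61 and then blue-75.

red-61, blue-75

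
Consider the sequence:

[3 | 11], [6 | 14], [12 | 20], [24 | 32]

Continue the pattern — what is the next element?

First entry — ×2 each step: 3, 6, 12, 24 → 48.
Second entry: always 8 more than the first entry; 11, 14, 20, 32 → 56.
Combining the parts gives [48 | 56].

[48 | 56]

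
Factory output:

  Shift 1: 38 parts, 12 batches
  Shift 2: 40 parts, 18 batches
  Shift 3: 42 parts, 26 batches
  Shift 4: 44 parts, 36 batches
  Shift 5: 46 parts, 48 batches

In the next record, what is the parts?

48

For the parts, +2 each step: 38, 40, 42, 44, 46 → 48.
Batches: differences are 6, 8, 10, … (increasing by 2 each time), so 12, 18, 26, 36, 48 → 62.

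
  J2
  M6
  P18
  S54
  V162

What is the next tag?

Y486

Letter: letters move forward 3 places in the alphabet, so J, M, P, S, V → Y.
Second component — ×3 each step: 2, 6, 18, 54, 162 → 486.
So the next tag is Y486.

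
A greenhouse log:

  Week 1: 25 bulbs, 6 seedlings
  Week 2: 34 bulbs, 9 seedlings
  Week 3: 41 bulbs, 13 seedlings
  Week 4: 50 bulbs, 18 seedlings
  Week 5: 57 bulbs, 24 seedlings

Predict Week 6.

66 bulbs, 31 seedlings

Bulbs: alternating steps +9, +7, +9, +7, …, so 25, 34, 41, 50, 57 → 66.
Seedlings: differences are 3, 4, 5, … (increasing by 1 each time), so 6, 9, 13, 18, 24 → 31.
So the next row is 66 bulbs, 31 seedlings.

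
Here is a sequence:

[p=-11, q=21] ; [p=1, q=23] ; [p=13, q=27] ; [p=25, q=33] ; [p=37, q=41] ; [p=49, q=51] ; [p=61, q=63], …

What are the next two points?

[p=73, q=77], [p=85, q=93]

P: -11, 1, 13, 25, 37, 49, 61 → 73 → 85 (+12 each step).
Q: differences are 2, 4, 6, … (increasing by 2 each time), so 21, 23, 27, 33, 41, 51, 63 → 77 → 93.
So the next two points are [p=73, q=77] and [p=85, q=93].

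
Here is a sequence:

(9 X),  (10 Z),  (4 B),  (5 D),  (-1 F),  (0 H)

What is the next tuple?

First entry — alternating steps +1, −6, +1, −6, …: 9, 10, 4, 5, -1, 0 → -6.
Letter: X, Z, B, D, F, H → J (letters move forward 2 places in the alphabet, wrapping Z→A).
Combining the parts gives (-6 J).

(-6 J)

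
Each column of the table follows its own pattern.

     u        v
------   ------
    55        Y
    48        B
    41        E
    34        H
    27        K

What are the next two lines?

20  N; 13  Q

Column u — −7 each step: 55, 48, 41, 34, 27 → 20 → 13.
For the column v, letters move forward 3 places in the alphabet, wrapping Z→A: Y, B, E, H, K → N → Q.
So the next two lines are 20  N and 13  Q.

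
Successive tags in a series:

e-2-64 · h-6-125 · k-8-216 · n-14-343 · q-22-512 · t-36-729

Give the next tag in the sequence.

Letter: letters move forward 3 places in the alphabet, so e, h, k, n, q, t → w.
For the second component, each term is the sum of the two before it: 2, 6, 8, 14, 22, 36 → 58.
Third component goes 64, 125, 216, 343, 512, 729 → 1000 (perfect cubes: 4³, 5³, 6³, …).
So the next tag is w-58-1000.

w-58-1000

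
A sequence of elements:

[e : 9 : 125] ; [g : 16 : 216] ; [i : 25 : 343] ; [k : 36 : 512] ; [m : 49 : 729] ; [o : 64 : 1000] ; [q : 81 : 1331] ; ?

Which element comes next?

[s : 100 : 1728]

Letter goes e, g, i, k, m, o, q → s (letters move forward 2 places in the alphabet).
Second entry — perfect squares: 3², 4², 5², …: 9, 16, 25, 36, 49, 64, 81 → 100.
Third entry: perfect cubes: 5³, 6³, 7³, …; 125, 216, 343, 512, 729, 1000, 1331 → 1728.
Putting it together: [s : 100 : 1728].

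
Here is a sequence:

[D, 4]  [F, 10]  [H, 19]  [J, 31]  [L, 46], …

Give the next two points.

Letter — letters move forward 2 places in the alphabet: D, F, H, J, L → N → P.
Second slot: 4, 10, 19, 31, 46 → 64 → 85 (differences are 6, 9, 12, … (increasing by 3 each time)).
Putting the parts together: [N, 64] and then [P, 85].

[N, 64], [P, 85]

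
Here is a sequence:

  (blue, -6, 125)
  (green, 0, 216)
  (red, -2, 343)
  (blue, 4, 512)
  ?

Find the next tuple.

Colour goes blue, green, red, blue → green (repeats blue → green → red).
Second coordinate: -6, 0, -2, 4 → 2 (alternating steps +6, −2, +6, −2, …).
For the third coordinate, perfect cubes: 5³, 6³, 7³, …: 125, 216, 343, 512 → 729.
Combining the parts gives (green, 2, 729).

(green, 2, 729)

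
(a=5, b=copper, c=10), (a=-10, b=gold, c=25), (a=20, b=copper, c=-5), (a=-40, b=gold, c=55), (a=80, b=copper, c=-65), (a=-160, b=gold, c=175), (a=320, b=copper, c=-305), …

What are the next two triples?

A: 5, -10, 20, -40, 80, -160, 320 → -640 → 1280 (×(-2) each step).
B: alternates copper ↔ gold, so copper, gold, copper, gold, copper, gold, copper → gold → copper.
C: together with the a always sums to 15; 10, 25, -5, 55, -65, 175, -305 → 655 → -1265.
Putting the parts together: (a=-640, b=gold, c=655) and then (a=1280, b=copper, c=-1265).

(a=-640, b=gold, c=655), (a=1280, b=copper, c=-1265)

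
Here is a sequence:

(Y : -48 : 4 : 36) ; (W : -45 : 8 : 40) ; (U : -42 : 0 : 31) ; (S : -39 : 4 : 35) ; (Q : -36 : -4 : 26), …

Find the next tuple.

For the letter, letters move back 2 places in the alphabet: Y, W, U, S, Q → O.
Second value: +3 each step, so -48, -45, -42, -39, -36 → -33.
Third value — alternating steps +4, −8, +4, −8, …: 4, 8, 0, 4, -4 → 0.
Fourth value — alternating steps +4, −9, +4, −9, …: 36, 40, 31, 35, 26 → 30.
Putting it together: (O : -33 : 0 : 30).

(O : -33 : 0 : 30)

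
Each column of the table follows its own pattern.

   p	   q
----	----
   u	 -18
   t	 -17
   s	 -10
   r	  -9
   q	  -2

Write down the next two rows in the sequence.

Column p: u, t, s, r, q → p → o (letters move back 1 place in the alphabet).
Column q: alternating steps +1, +7, +1, +7, …, so -18, -17, -10, -9, -2 → -1 → 6.
Putting the parts together: p  -1 and then o  6.

p  -1; o  6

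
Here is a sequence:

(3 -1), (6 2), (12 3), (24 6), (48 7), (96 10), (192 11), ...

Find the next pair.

First coordinate goes 3, 6, 12, 24, 48, 96, 192 → 384 (×2 each step).
Second coordinate — alternating steps +3, +1, +3, +1, …: -1, 2, 3, 6, 7, 10, 11 → 14.
So the next pair is (384 14).

(384 14)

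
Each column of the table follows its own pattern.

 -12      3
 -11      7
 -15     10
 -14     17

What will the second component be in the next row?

Second component: each term is the sum of the two before it, so 3, 7, 10, 17 → 27.

27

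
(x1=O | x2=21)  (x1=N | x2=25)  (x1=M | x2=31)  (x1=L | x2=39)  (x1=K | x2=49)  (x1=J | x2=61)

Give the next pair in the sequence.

(x1=I | x2=75)

For the x1, letters move back 1 place in the alphabet: O, N, M, L, K, J → I.
For the x2, differences are 4, 6, 8, … (increasing by 2 each time): 21, 25, 31, 39, 49, 61 → 75.
Putting it together: (x1=I | x2=75).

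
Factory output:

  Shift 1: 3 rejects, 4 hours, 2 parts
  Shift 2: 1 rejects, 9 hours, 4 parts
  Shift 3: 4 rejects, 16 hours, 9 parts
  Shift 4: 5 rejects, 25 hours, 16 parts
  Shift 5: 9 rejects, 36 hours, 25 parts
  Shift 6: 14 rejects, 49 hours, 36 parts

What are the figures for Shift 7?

For the rejects, each term is the sum of the two before it: 3, 1, 4, 5, 9, 14 → 23.
Hours: perfect squares: 2², 3², 4², …, so 4, 9, 16, 25, 36, 49 → 64.
For the parts, always the previous value of the hours: 2, 4, 9, 16, 25, 36 → 49.
Combining the parts gives 23 rejects, 64 hours, 49 parts.

23 rejects, 64 hours, 49 parts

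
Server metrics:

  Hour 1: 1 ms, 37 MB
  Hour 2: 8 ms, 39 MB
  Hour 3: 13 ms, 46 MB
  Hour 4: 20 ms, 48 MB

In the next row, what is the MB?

55

Ms: alternating steps +7, +5, +7, +5, …, so 1, 8, 13, 20 → 25.
MB — alternating steps +2, +7, +2, +7, …: 37, 39, 46, 48 → 55.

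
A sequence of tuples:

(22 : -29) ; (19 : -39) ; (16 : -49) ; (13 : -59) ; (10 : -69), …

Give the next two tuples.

(7 : -79), (4 : -89)

First value: 22, 19, 16, 13, 10 → 7 → 4 (−3 each step).
Second value — −10 each step: -29, -39, -49, -59, -69 → -79 → -89.
So the next two tuples are (7 : -79) and (4 : -89).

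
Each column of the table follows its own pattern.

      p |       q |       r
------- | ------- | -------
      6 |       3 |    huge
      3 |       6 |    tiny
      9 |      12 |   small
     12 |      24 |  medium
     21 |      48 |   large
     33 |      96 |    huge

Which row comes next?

54  192  tiny

For the column p, each term is the sum of the two before it: 6, 3, 9, 12, 21, 33 → 54.
Column q: ×2 each step, so 3, 6, 12, 24, 48, 96 → 192.
Column r: huge, tiny, small, medium, large, huge → tiny (repeats huge → tiny → small → medium → large).
Combining the parts gives 54  192  tiny.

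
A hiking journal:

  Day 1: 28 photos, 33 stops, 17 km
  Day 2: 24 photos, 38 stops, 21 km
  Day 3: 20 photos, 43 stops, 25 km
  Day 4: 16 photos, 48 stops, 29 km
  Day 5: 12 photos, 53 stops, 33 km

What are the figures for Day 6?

8 photos, 58 stops, 37 km

Photos: −4 each step; 28, 24, 20, 16, 12 → 8.
Stops: +5 each step, so 33, 38, 43, 48, 53 → 58.
Km: 17, 21, 25, 29, 33 → 37 (together with the photos always sums to 45).
Combining the parts gives 8 photos, 58 stops, 37 km.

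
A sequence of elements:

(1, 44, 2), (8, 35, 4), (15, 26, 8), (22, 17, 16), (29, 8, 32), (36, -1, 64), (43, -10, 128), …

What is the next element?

First value: +7 each step; 1, 8, 15, 22, 29, 36, 43 → 50.
For the second value, −9 each step: 44, 35, 26, 17, 8, -1, -10 → -19.
Third value goes 2, 4, 8, 16, 32, 64, 128 → 256 (×2 each step).
Putting it together: (50, -19, 256).

(50, -19, 256)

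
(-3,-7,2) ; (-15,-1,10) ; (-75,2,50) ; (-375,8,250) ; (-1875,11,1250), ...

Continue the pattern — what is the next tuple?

(-9375,17,6250)

First part — ×5 each step: -3, -15, -75, -375, -1875 → -9375.
Second part: -7, -1, 2, 8, 11 → 17 (alternating steps +6, +3, +6, +3, …).
Third part: ×5 each step; 2, 10, 50, 250, 1250 → 6250.
Putting it together: (-9375,17,6250).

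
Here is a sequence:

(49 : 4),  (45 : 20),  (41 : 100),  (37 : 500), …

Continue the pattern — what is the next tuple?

First value: −4 each step; 49, 45, 41, 37 → 33.
For the second value, ×5 each step: 4, 20, 100, 500 → 2500.
Putting it together: (33 : 2500).

(33 : 2500)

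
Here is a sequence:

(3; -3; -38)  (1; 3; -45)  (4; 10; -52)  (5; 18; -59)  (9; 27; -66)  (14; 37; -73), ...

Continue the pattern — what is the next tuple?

For the first part, each term is the sum of the two before it: 3, 1, 4, 5, 9, 14 → 23.
Second part: differences are 6, 7, 8, … (increasing by 1 each time), so -3, 3, 10, 18, 27, 37 → 48.
Third part: −7 each step; -38, -45, -52, -59, -66, -73 → -80.
Combining the parts gives (23; 48; -80).

(23; 48; -80)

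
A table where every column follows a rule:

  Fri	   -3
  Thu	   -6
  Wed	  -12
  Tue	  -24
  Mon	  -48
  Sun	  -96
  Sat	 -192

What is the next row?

Fri  -384

Day goes Fri, Thu, Wed, Tue, Mon, Sun, Sat → Fri (runs backward through the weekdays Mon→Sun).
Second component: -3, -6, -12, -24, -48, -96, -192 → -384 (×2 each step).
Combining the parts gives Fri  -384.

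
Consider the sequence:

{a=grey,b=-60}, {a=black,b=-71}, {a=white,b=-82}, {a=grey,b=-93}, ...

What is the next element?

{a=black,b=-104}

A goes grey, black, white, grey → black (repeats grey → black → white).
For the b, −11 each step: -60, -71, -82, -93 → -104.
So the next element is {a=black,b=-104}.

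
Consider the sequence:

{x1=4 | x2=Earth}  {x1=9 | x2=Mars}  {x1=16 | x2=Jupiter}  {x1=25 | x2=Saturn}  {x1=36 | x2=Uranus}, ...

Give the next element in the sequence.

X1: 4, 9, 16, 25, 36 → 49 (perfect squares: 2², 3², 4², …).
For the x2, runs through the planets Mercury→Neptune: Earth, Mars, Jupiter, Saturn, Uranus → Neptune.
Putting it together: {x1=49 | x2=Neptune}.

{x1=49 | x2=Neptune}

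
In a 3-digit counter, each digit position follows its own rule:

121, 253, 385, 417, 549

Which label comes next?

First digit goes 1, 2, 3, 4, 5 → 6 (+1 each step, mod 10).
Second digit: +3 each step, mod 10; 2, 5, 8, 1, 4 → 7.
Third digit goes 1, 3, 5, 7, 9 → 1 (+2 each step, mod 10).
Putting it together: 671.

671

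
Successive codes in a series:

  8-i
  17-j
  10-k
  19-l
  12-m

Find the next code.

21-n

First component: alternating steps +9, −7, +9, −7, …; 8, 17, 10, 19, 12 → 21.
For the letter, letters move forward 1 place in the alphabet: i, j, k, l, m → n.
Putting it together: 21-n.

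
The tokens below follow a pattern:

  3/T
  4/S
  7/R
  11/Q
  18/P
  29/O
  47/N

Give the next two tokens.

76/M, 123/L

First component goes 3, 4, 7, 11, 18, 29, 47 → 76 → 123 (each term is the sum of the two before it).
Letter: letters move back 1 place in the alphabet; T, S, R, Q, P, O, N → M → L.
So the next two tokens are 76/M and 123/L.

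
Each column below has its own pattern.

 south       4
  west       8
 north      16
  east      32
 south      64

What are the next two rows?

west  128; north  256

Direction: repeats south → west → north → east, so south, west, north, east, south → west → north.
Second component: ×2 each step; 4, 8, 16, 32, 64 → 128 → 256.
Putting the parts together: west  128 and then north  256.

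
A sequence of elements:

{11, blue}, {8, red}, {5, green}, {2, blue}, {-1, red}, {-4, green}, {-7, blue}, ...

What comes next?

First part — −3 each step: 11, 8, 5, 2, -1, -4, -7 → -10.
Colour: repeats blue → red → green, so blue, red, green, blue, red, green, blue → red.
Putting it together: {-10, red}.

{-10, red}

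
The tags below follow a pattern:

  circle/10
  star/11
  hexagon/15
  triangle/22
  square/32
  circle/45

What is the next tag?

Shape: repeats circle → star → hexagon → triangle → square, so circle, star, hexagon, triangle, square, circle → star.
Second component: differences are 1, 4, 7, … (increasing by 3 each time); 10, 11, 15, 22, 32, 45 → 61.
So the next tag is star/61.

star/61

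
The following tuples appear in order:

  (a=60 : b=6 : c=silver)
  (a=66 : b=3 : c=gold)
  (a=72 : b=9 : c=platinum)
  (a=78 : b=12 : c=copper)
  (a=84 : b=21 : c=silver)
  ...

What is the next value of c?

gold

A — +6 each step: 60, 66, 72, 78, 84 → 90.
For the b, each term is the sum of the two before it: 6, 3, 9, 12, 21 → 33.
C — repeats silver → gold → platinum → copper: silver, gold, platinum, copper, silver → gold.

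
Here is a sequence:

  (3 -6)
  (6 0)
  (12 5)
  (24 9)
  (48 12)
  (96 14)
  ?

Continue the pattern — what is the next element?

(192 15)

First value — ×2 each step: 3, 6, 12, 24, 48, 96 → 192.
Second value: differences are 6, 5, 4, … (decreasing by 1 each time), so -6, 0, 5, 9, 12, 14 → 15.
So the next element is (192 15).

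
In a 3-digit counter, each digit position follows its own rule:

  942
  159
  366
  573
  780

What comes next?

997

First digit goes 9, 1, 3, 5, 7 → 9 (+2 each step, mod 10).
Second digit — +1 each step, mod 10: 4, 5, 6, 7, 8 → 9.
Third digit goes 2, 9, 6, 3, 0 → 7 (−3 each step, mod 10).
Combining the parts gives 997.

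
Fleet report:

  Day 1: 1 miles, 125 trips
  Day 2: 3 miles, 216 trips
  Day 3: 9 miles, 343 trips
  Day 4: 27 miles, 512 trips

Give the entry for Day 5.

Miles goes 1, 3, 9, 27 → 81 (×3 each step).
Trips goes 125, 216, 343, 512 → 729 (perfect cubes: 5³, 6³, 7³, …).
So the next record is 81 miles, 729 trips.

81 miles, 729 trips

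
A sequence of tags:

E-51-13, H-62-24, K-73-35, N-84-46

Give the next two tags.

Letter: letters move forward 3 places in the alphabet, so E, H, K, N → Q → T.
Second component goes 51, 62, 73, 84 → 95 → 106 (+11 each step).
Third component: 13, 24, 35, 46 → 57 → 68 (+11 each step).
Putting the parts together: Q-95-57 and then T-106-68.

Q-95-57, T-106-68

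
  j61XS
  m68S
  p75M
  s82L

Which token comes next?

v89XL

For the letter, letters move forward 3 places in the alphabet: j, m, p, s → v.
Second component: +7 each step, so 61, 68, 75, 82 → 89.
Size: runs through clothing sizes XS→XL, so XS, S, M, L → XL.
Putting it together: v89XL.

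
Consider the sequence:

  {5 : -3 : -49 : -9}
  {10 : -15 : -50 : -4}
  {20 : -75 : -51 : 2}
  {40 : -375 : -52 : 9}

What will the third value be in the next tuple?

-53

First value: 5, 10, 20, 40 → 80 (×2 each step).
Second value — ×5 each step: -3, -15, -75, -375 → -1875.
Third value: −1 each step; -49, -50, -51, -52 → -53.
Fourth value goes -9, -4, 2, 9 → 17 (differences are 5, 6, 7, … (increasing by 1 each time)).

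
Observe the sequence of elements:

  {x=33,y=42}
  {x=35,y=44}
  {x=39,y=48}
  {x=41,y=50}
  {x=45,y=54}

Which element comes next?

X: alternating steps +2, +4, +2, +4, …; 33, 35, 39, 41, 45 → 47.
Y: 42, 44, 48, 50, 54 → 56 (always 9 more than the x).
Combining the parts gives {x=47,y=56}.

{x=47,y=56}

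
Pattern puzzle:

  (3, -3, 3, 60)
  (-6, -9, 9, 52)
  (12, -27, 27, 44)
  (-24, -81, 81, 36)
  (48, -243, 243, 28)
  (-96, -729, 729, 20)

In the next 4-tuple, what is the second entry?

First entry: ×(-2) each step, so 3, -6, 12, -24, 48, -96 → 192.
Second entry: -3, -9, -27, -81, -243, -729 → -2187 (×3 each step).
Third entry goes 3, 9, 27, 81, 243, 729 → 2187 (×3 each step).
Fourth entry: −8 each step; 60, 52, 44, 36, 28, 20 → 12.

-2187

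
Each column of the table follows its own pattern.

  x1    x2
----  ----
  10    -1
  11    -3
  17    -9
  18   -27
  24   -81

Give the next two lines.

25  -243; 31  -729

For the column x1, alternating steps +1, +6, +1, +6, …: 10, 11, 17, 18, 24 → 25 → 31.
Column x2 — ×3 each step: -1, -3, -9, -27, -81 → -243 → -729.
So the next two lines are 25  -243 and 31  -729.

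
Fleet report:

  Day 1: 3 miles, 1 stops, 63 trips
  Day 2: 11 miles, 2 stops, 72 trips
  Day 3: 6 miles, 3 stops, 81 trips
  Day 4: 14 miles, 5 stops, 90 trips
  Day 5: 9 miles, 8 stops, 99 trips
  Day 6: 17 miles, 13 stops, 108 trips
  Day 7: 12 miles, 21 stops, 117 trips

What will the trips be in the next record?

Trips: 63, 72, 81, 90, 99, 108, 117 → 126 (+9 each step).

126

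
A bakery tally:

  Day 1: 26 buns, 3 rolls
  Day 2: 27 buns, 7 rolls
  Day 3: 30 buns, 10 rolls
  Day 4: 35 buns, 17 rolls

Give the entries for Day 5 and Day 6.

Buns goes 26, 27, 30, 35 → 42 → 51 (differences are 1, 3, 5, … (increasing by 2 each time)).
Rolls: 3, 7, 10, 17 → 27 → 44 (each term is the sum of the two before it).
Putting the parts together: 42 buns, 27 rolls and then 51 buns, 44 rolls.

42 buns, 27 rolls; 51 buns, 44 rolls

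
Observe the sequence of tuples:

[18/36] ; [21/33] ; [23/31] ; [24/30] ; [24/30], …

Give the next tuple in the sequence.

[23/31]

First part goes 18, 21, 23, 24, 24 → 23 (differences are 3, 2, 1, … (decreasing by 1 each time)).
Second part — together with the first part always sums to 54: 36, 33, 31, 30, 30 → 31.
Putting it together: [23/31].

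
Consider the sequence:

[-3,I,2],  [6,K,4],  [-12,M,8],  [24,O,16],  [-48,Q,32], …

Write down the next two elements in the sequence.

[96,S,64], [-192,U,128]

First entry: -3, 6, -12, 24, -48 → 96 → -192 (×(-2) each step).
For the letter, letters move forward 2 places in the alphabet: I, K, M, O, Q → S → U.
Third entry: ×2 each step; 2, 4, 8, 16, 32 → 64 → 128.
Putting the parts together: [96,S,64] and then [-192,U,128].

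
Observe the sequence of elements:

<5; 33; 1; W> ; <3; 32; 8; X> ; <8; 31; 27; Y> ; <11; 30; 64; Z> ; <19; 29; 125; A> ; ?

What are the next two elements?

<30; 28; 216; B>, <49; 27; 343; C>

First component: 5, 3, 8, 11, 19 → 30 → 49 (each term is the sum of the two before it).
For the second component, −1 each step: 33, 32, 31, 30, 29 → 28 → 27.
For the third component, perfect cubes: 1³, 2³, 3³, …: 1, 8, 27, 64, 125 → 216 → 343.
Letter goes W, X, Y, Z, A → B → C (letters move forward 1 place in the alphabet, wrapping Z→A).
Putting the parts together: <30; 28; 216; B> and then <49; 27; 343; C>.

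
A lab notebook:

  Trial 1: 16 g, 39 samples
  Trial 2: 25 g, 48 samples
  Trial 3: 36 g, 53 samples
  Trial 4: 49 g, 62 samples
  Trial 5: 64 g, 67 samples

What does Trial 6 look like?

G goes 16, 25, 36, 49, 64 → 81 (perfect squares: 4², 5², 6², …).
Samples: 39, 48, 53, 62, 67 → 76 (alternating steps +9, +5, +9, +5, …).
Combining the parts gives 81 g, 76 samples.

81 g, 76 samples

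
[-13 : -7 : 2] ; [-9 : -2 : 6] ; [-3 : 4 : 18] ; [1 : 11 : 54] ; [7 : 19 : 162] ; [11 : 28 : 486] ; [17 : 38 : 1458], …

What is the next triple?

For the first entry, alternating steps +4, +6, +4, +6, …: -13, -9, -3, 1, 7, 11, 17 → 21.
Second entry goes -7, -2, 4, 11, 19, 28, 38 → 49 (differences are 5, 6, 7, … (increasing by 1 each time)).
Third entry — ×3 each step: 2, 6, 18, 54, 162, 486, 1458 → 4374.
Combining the parts gives [21 : 49 : 4374].

[21 : 49 : 4374]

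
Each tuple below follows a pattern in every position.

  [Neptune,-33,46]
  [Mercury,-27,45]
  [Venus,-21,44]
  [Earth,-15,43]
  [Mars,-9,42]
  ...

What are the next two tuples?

Planet goes Neptune, Mercury, Venus, Earth, Mars → Jupiter → Saturn (runs through the planets Mercury→Neptune).
Second slot: +6 each step, so -33, -27, -21, -15, -9 → -3 → 3.
Third slot — −1 each step: 46, 45, 44, 43, 42 → 41 → 40.
So the next two tuples are [Jupiter,-3,41] and [Saturn,3,40].

[Jupiter,-3,41], [Saturn,3,40]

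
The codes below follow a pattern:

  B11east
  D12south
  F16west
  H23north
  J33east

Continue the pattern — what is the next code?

L46south

Letter goes B, D, F, H, J → L (letters move forward 2 places in the alphabet).
Second component: differences are 1, 4, 7, … (increasing by 3 each time); 11, 12, 16, 23, 33 → 46.
Direction goes east, south, west, north, east → south (repeats east → south → west → north).
So the next code is L46south.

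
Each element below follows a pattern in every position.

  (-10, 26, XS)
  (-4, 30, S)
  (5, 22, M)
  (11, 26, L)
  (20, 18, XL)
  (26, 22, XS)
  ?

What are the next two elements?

(35, 14, S), (41, 18, M)

First component goes -10, -4, 5, 11, 20, 26 → 35 → 41 (alternating steps +6, +9, +6, +9, …).
Second component: 26, 30, 22, 26, 18, 22 → 14 → 18 (alternating steps +4, −8, +4, −8, …).
Size — repeats XS → S → M → L → XL: XS, S, M, L, XL, XS → S → M.
Putting the parts together: (35, 14, S) and then (41, 18, M).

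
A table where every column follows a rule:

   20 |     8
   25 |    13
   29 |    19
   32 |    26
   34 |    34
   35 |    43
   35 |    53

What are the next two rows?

34  64; 32  76

For the first component, differences are 5, 4, 3, … (decreasing by 1 each time): 20, 25, 29, 32, 34, 35, 35 → 34 → 32.
Second component: differences are 5, 6, 7, … (increasing by 1 each time); 8, 13, 19, 26, 34, 43, 53 → 64 → 76.
Putting the parts together: 34  64 and then 32  76.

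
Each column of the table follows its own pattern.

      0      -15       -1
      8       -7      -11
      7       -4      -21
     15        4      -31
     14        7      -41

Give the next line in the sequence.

For the first component, alternating steps +8, −1, +8, −1, …: 0, 8, 7, 15, 14 → 22.
Second component: -15, -7, -4, 4, 7 → 15 (alternating steps +8, +3, +8, +3, …).
For the third component, −10 each step: -1, -11, -21, -31, -41 → -51.
So the next line is 22  15  -51.

22  15  -51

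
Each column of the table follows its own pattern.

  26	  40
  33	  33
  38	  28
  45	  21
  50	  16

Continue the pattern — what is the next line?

First component — alternating steps +7, +5, +7, +5, …: 26, 33, 38, 45, 50 → 57.
Second component: 40, 33, 28, 21, 16 → 9 (together with the first component always sums to 66).
Combining the parts gives 57  9.

57  9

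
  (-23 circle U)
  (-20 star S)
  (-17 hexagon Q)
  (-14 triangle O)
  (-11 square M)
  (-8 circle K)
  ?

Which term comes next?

First component: +3 each step, so -23, -20, -17, -14, -11, -8 → -5.
For the shape, repeats circle → star → hexagon → triangle → square: circle, star, hexagon, triangle, square, circle → star.
Letter: U, S, Q, O, M, K → I (letters move back 2 places in the alphabet).
Putting it together: (-5 star I).

(-5 star I)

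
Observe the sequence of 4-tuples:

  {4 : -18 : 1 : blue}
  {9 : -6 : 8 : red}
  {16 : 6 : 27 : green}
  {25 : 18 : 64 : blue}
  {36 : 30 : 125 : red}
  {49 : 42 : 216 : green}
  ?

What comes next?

{64 : 54 : 343 : blue}

First entry: 4, 9, 16, 25, 36, 49 → 64 (perfect squares: 2², 3², 4², …).
For the second entry, +12 each step: -18, -6, 6, 18, 30, 42 → 54.
Third entry: 1, 8, 27, 64, 125, 216 → 343 (perfect cubes: 1³, 2³, 3³, …).
Colour: blue, red, green, blue, red, green → blue (repeats blue → red → green).
Putting it together: {64 : 54 : 343 : blue}.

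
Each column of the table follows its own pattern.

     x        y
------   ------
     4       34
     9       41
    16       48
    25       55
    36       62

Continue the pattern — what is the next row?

49  69

Column x: 4, 9, 16, 25, 36 → 49 (perfect squares: 2², 3², 4², …).
Column y: +7 each step, so 34, 41, 48, 55, 62 → 69.
Putting it together: 49  69.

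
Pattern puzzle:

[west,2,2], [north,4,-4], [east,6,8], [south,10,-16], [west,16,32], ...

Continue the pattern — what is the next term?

Direction: repeats west → north → east → south, so west, north, east, south, west → north.
Second part: each term is the sum of the two before it, so 2, 4, 6, 10, 16 → 26.
Third part: ×(-2) each step, so 2, -4, 8, -16, 32 → -64.
So the next term is [north,26,-64].

[north,26,-64]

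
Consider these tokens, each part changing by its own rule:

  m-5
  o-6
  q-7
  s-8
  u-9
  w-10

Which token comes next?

y-11

Letter: m, o, q, s, u, w → y (letters move forward 2 places in the alphabet).
Second component goes 5, 6, 7, 8, 9, 10 → 11 (+1 each step).
Putting it together: y-11.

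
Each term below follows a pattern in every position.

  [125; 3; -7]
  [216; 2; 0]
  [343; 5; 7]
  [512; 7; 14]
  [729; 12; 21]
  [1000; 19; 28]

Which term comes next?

First coordinate: perfect cubes: 5³, 6³, 7³, …; 125, 216, 343, 512, 729, 1000 → 1331.
For the second coordinate, each term is the sum of the two before it: 3, 2, 5, 7, 12, 19 → 31.
Third coordinate: -7, 0, 7, 14, 21, 28 → 35 (+7 each step).
So the next term is [1331; 31; 35].

[1331; 31; 35]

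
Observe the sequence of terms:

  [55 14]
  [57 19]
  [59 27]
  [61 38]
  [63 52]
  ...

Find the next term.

[65 69]

First value — +2 each step: 55, 57, 59, 61, 63 → 65.
Second value: differences are 5, 8, 11, … (increasing by 3 each time); 14, 19, 27, 38, 52 → 69.
Combining the parts gives [65 69].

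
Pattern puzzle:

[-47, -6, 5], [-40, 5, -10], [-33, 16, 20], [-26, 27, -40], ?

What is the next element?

First entry: -47, -40, -33, -26 → -19 (+7 each step).
Second entry: +11 each step; -6, 5, 16, 27 → 38.
For the third entry, ×(-2) each step: 5, -10, 20, -40 → 80.
Putting it together: [-19, 38, 80].

[-19, 38, 80]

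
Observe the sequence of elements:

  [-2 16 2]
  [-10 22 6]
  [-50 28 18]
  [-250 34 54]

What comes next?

[-1250 40 162]

For the first value, ×5 each step: -2, -10, -50, -250 → -1250.
Second value — +6 each step: 16, 22, 28, 34 → 40.
Third value: 2, 6, 18, 54 → 162 (×3 each step).
So the next element is [-1250 40 162].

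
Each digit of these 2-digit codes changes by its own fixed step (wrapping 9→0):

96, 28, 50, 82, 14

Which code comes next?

46

For the first digit, +3 each step, mod 10: 9, 2, 5, 8, 1 → 4.
Second digit — +2 each step, mod 10: 6, 8, 0, 2, 4 → 6.
Combining the parts gives 46.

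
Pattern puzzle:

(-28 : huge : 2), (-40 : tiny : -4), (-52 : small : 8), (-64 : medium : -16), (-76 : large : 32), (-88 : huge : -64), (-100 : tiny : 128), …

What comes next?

(-112 : small : -256)

First value — −12 each step: -28, -40, -52, -64, -76, -88, -100 → -112.
Size goes huge, tiny, small, medium, large, huge, tiny → small (repeats huge → tiny → small → medium → large).
Third value: ×(-2) each step, so 2, -4, 8, -16, 32, -64, 128 → -256.
Putting it together: (-112 : small : -256).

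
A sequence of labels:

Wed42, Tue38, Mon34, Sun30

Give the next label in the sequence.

Day: runs backward through the weekdays Mon→Sun; Wed, Tue, Mon, Sun → Sat.
Second component — −4 each step: 42, 38, 34, 30 → 26.
So the next label is Sat26.

Sat26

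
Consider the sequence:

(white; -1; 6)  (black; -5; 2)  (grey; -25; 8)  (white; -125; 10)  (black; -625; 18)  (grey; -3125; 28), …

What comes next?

(white; -15625; 46)

For the shade, repeats white → black → grey: white, black, grey, white, black, grey → white.
Second entry: ×5 each step, so -1, -5, -25, -125, -625, -3125 → -15625.
Third entry: each term is the sum of the two before it, so 6, 2, 8, 10, 18, 28 → 46.
Combining the parts gives (white; -15625; 46).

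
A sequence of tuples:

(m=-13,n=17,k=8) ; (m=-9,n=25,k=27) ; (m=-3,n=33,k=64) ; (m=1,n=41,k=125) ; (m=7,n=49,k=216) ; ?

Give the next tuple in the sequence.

M: alternating steps +4, +6, +4, +6, …; -13, -9, -3, 1, 7 → 11.
N: +8 each step; 17, 25, 33, 41, 49 → 57.
For the k, perfect cubes: 2³, 3³, 4³, …: 8, 27, 64, 125, 216 → 343.
So the next tuple is (m=11,n=57,k=343).

(m=11,n=57,k=343)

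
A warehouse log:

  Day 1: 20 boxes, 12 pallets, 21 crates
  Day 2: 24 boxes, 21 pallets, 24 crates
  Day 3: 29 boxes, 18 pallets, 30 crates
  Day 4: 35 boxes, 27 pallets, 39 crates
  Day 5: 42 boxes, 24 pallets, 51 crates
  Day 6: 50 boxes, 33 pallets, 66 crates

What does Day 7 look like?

Boxes: 20, 24, 29, 35, 42, 50 → 59 (differences are 4, 5, 6, … (increasing by 1 each time)).
Pallets — alternating steps +9, −3, +9, −3, …: 12, 21, 18, 27, 24, 33 → 30.
Crates: 21, 24, 30, 39, 51, 66 → 84 (differences are 3, 6, 9, … (increasing by 3 each time)).
So the next line is 59 boxes, 30 pallets, 84 crates.

59 boxes, 30 pallets, 84 crates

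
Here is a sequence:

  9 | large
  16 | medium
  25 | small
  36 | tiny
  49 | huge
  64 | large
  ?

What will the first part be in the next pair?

First part: perfect squares: 3², 4², 5², …; 9, 16, 25, 36, 49, 64 → 81.

81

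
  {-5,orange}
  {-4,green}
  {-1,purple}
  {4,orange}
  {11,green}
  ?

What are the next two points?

First slot — differences are 1, 3, 5, … (increasing by 2 each time): -5, -4, -1, 4, 11 → 20 → 31.
Colour: orange, green, purple, orange, green → purple → orange (repeats orange → green → purple).
So the next two points are {20,purple} and {31,orange}.

{20,purple}, {31,orange}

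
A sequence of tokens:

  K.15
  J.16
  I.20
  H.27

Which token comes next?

G.37

Letter: letters move back 1 place in the alphabet; K, J, I, H → G.
For the second component, differences are 1, 4, 7, … (increasing by 3 each time): 15, 16, 20, 27 → 37.
Putting it together: G.37.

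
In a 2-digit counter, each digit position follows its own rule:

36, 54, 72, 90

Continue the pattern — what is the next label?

First digit goes 3, 5, 7, 9 → 1 (+2 each step, mod 10).
Second digit — −2 each step, mod 10: 6, 4, 2, 0 → 8.
Combining the parts gives 18.

18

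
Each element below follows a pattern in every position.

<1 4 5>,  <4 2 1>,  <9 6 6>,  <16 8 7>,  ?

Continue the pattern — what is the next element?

First part — perfect squares: 1², 2², 3², …: 1, 4, 9, 16 → 25.
Second part: each term is the sum of the two before it; 4, 2, 6, 8 → 14.
Third part: 5, 1, 6, 7 → 13 (each term is the sum of the two before it).
So the next element is <25 14 13>.

<25 14 13>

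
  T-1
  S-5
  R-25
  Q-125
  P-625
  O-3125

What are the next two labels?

N-15625, M-78125

Letter goes T, S, R, Q, P, O → N → M (letters move back 1 place in the alphabet).
Second component: ×5 each step, so 1, 5, 25, 125, 625, 3125 → 15625 → 78125.
So the next two labels are N-15625 and M-78125.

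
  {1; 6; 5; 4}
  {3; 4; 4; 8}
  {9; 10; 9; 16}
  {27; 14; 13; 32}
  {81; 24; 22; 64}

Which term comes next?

First value: ×3 each step, so 1, 3, 9, 27, 81 → 243.
For the second value, each term is the sum of the two before it: 6, 4, 10, 14, 24 → 38.
For the third value, each term is the sum of the two before it: 5, 4, 9, 13, 22 → 35.
Fourth value: ×2 each step; 4, 8, 16, 32, 64 → 128.
So the next term is {243; 38; 35; 128}.

{243; 38; 35; 128}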